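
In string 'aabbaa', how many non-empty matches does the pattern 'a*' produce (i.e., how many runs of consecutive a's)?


Pattern 'a*' matches zero or more a's. We want non-empty runs of consecutive a's.
String: 'aabbaa'
Walking through the string to find runs of a's:
  Run 1: positions 0-1 -> 'aa'
  Run 2: positions 4-5 -> 'aa'
Non-empty runs found: ['aa', 'aa']
Count: 2

2


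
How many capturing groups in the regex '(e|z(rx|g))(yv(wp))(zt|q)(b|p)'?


To count capturing groups, count each '(' that starts a group.
Pattern: '(e|z(rx|g))(yv(wp))(zt|q)(b|p)'
Walking through the pattern:
  Position 0: '(' -> group #1
  Position 4: '(' -> group #2
  Position 11: '(' -> group #3
  Position 14: '(' -> group #4
  Position 19: '(' -> group #5
  Position 25: '(' -> group #6
Total capturing groups: 6

6


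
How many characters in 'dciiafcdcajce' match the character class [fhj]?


Character class [fhj] matches any of: {f, h, j}
Scanning string 'dciiafcdcajce' character by character:
  pos 0: 'd' -> no
  pos 1: 'c' -> no
  pos 2: 'i' -> no
  pos 3: 'i' -> no
  pos 4: 'a' -> no
  pos 5: 'f' -> MATCH
  pos 6: 'c' -> no
  pos 7: 'd' -> no
  pos 8: 'c' -> no
  pos 9: 'a' -> no
  pos 10: 'j' -> MATCH
  pos 11: 'c' -> no
  pos 12: 'e' -> no
Total matches: 2

2


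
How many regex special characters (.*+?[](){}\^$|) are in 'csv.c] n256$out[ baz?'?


Regex special characters are: . * + ? [ ] ( ) { } \ ^ $ |
Scanning 'csv.c] n256$out[ baz?':
  pos 3: '.' -> SPECIAL
  pos 5: ']' -> SPECIAL
  pos 11: '$' -> SPECIAL
  pos 15: '[' -> SPECIAL
  pos 20: '?' -> SPECIAL
Special chars found: ['.', ']', '$', '[', '?']
Total: 5

5


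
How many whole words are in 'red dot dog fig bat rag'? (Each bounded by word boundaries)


Word boundaries (\b) mark the start/end of each word.
Text: 'red dot dog fig bat rag'
Splitting by whitespace:
  Word 1: 'red'
  Word 2: 'dot'
  Word 3: 'dog'
  Word 4: 'fig'
  Word 5: 'bat'
  Word 6: 'rag'
Total whole words: 6

6


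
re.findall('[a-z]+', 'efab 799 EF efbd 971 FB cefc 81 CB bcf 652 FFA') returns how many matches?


Pattern '[a-z]+' finds one or more lowercase letters.
Text: 'efab 799 EF efbd 971 FB cefc 81 CB bcf 652 FFA'
Scanning for matches:
  Match 1: 'efab'
  Match 2: 'efbd'
  Match 3: 'cefc'
  Match 4: 'bcf'
Total matches: 4

4


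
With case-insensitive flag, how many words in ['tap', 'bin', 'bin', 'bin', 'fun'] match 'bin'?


Case-insensitive matching: compare each word's lowercase form to 'bin'.
  'tap' -> lower='tap' -> no
  'bin' -> lower='bin' -> MATCH
  'bin' -> lower='bin' -> MATCH
  'bin' -> lower='bin' -> MATCH
  'fun' -> lower='fun' -> no
Matches: ['bin', 'bin', 'bin']
Count: 3

3


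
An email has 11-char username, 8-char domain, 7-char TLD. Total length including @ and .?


An email address has format: username@domain.tld
Username length: 11
'@' character: 1
Domain length: 8
'.' character: 1
TLD length: 7
Total = 11 + 1 + 8 + 1 + 7 = 28

28


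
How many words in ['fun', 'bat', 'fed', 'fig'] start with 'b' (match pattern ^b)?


Pattern ^b anchors to start of word. Check which words begin with 'b':
  'fun' -> no
  'bat' -> MATCH (starts with 'b')
  'fed' -> no
  'fig' -> no
Matching words: ['bat']
Count: 1

1


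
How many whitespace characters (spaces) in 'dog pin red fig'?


\s matches whitespace characters (spaces, tabs, etc.).
Text: 'dog pin red fig'
This text has 4 words separated by spaces.
Number of spaces = number of words - 1 = 4 - 1 = 3

3


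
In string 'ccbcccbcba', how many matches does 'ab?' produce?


Pattern 'ab?' matches 'a' optionally followed by 'b'.
String: 'ccbcccbcba'
Scanning left to right for 'a' then checking next char:
  Match 1: 'a' (a not followed by b)
Total matches: 1

1


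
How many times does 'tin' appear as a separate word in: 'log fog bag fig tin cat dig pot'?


Scanning each word for exact match 'tin':
  Word 1: 'log' -> no
  Word 2: 'fog' -> no
  Word 3: 'bag' -> no
  Word 4: 'fig' -> no
  Word 5: 'tin' -> MATCH
  Word 6: 'cat' -> no
  Word 7: 'dig' -> no
  Word 8: 'pot' -> no
Total matches: 1

1


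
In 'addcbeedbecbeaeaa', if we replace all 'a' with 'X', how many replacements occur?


re.sub('a', 'X', text) replaces every occurrence of 'a' with 'X'.
Text: 'addcbeedbecbeaeaa'
Scanning for 'a':
  pos 0: 'a' -> replacement #1
  pos 13: 'a' -> replacement #2
  pos 15: 'a' -> replacement #3
  pos 16: 'a' -> replacement #4
Total replacements: 4

4


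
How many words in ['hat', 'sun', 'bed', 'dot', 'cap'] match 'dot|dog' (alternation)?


Alternation 'dot|dog' matches either 'dot' or 'dog'.
Checking each word:
  'hat' -> no
  'sun' -> no
  'bed' -> no
  'dot' -> MATCH
  'cap' -> no
Matches: ['dot']
Count: 1

1


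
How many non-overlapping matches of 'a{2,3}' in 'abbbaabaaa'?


Pattern 'a{2,3}' matches between 2 and 3 consecutive a's (greedy).
String: 'abbbaabaaa'
Finding runs of a's and applying greedy matching:
  Run at pos 0: 'a' (length 1)
  Run at pos 4: 'aa' (length 2)
  Run at pos 7: 'aaa' (length 3)
Matches: ['aa', 'aaa']
Count: 2

2


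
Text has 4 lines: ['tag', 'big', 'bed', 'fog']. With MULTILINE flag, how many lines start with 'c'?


With MULTILINE flag, ^ matches the start of each line.
Lines: ['tag', 'big', 'bed', 'fog']
Checking which lines start with 'c':
  Line 1: 'tag' -> no
  Line 2: 'big' -> no
  Line 3: 'bed' -> no
  Line 4: 'fog' -> no
Matching lines: []
Count: 0

0


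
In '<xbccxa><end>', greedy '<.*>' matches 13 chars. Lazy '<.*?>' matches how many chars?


Greedy '<.*>' tries to match as MUCH as possible.
Lazy '<.*?>' tries to match as LITTLE as possible.

String: '<xbccxa><end>'
Greedy '<.*>' starts at first '<' and extends to the LAST '>': '<xbccxa><end>' (13 chars)
Lazy '<.*?>' starts at first '<' and stops at the FIRST '>': '<xbccxa>' (8 chars)

8


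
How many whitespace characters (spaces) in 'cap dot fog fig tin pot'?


\s matches whitespace characters (spaces, tabs, etc.).
Text: 'cap dot fog fig tin pot'
This text has 6 words separated by spaces.
Number of spaces = number of words - 1 = 6 - 1 = 5

5


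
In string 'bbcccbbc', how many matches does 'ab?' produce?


Pattern 'ab?' matches 'a' optionally followed by 'b'.
String: 'bbcccbbc'
Scanning left to right for 'a' then checking next char:
Total matches: 0

0


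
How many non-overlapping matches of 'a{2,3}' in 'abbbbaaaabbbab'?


Pattern 'a{2,3}' matches between 2 and 3 consecutive a's (greedy).
String: 'abbbbaaaabbbab'
Finding runs of a's and applying greedy matching:
  Run at pos 0: 'a' (length 1)
  Run at pos 5: 'aaaa' (length 4)
  Run at pos 12: 'a' (length 1)
Matches: ['aaa']
Count: 1

1


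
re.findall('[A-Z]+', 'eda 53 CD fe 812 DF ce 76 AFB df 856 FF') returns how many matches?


Pattern '[A-Z]+' finds one or more uppercase letters.
Text: 'eda 53 CD fe 812 DF ce 76 AFB df 856 FF'
Scanning for matches:
  Match 1: 'CD'
  Match 2: 'DF'
  Match 3: 'AFB'
  Match 4: 'FF'
Total matches: 4

4


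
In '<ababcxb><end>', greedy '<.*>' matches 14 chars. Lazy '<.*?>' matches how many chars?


Greedy '<.*>' tries to match as MUCH as possible.
Lazy '<.*?>' tries to match as LITTLE as possible.

String: '<ababcxb><end>'
Greedy '<.*>' starts at first '<' and extends to the LAST '>': '<ababcxb><end>' (14 chars)
Lazy '<.*?>' starts at first '<' and stops at the FIRST '>': '<ababcxb>' (9 chars)

9


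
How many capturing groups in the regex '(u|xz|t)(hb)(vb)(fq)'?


To count capturing groups, count each '(' that starts a group.
Pattern: '(u|xz|t)(hb)(vb)(fq)'
Walking through the pattern:
  Position 0: '(' -> group #1
  Position 8: '(' -> group #2
  Position 12: '(' -> group #3
  Position 16: '(' -> group #4
Total capturing groups: 4

4


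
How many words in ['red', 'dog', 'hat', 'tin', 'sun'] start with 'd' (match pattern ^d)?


Pattern ^d anchors to start of word. Check which words begin with 'd':
  'red' -> no
  'dog' -> MATCH (starts with 'd')
  'hat' -> no
  'tin' -> no
  'sun' -> no
Matching words: ['dog']
Count: 1

1


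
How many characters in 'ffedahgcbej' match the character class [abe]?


Character class [abe] matches any of: {a, b, e}
Scanning string 'ffedahgcbej' character by character:
  pos 0: 'f' -> no
  pos 1: 'f' -> no
  pos 2: 'e' -> MATCH
  pos 3: 'd' -> no
  pos 4: 'a' -> MATCH
  pos 5: 'h' -> no
  pos 6: 'g' -> no
  pos 7: 'c' -> no
  pos 8: 'b' -> MATCH
  pos 9: 'e' -> MATCH
  pos 10: 'j' -> no
Total matches: 4

4


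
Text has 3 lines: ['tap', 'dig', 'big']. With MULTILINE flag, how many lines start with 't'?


With MULTILINE flag, ^ matches the start of each line.
Lines: ['tap', 'dig', 'big']
Checking which lines start with 't':
  Line 1: 'tap' -> MATCH
  Line 2: 'dig' -> no
  Line 3: 'big' -> no
Matching lines: ['tap']
Count: 1

1


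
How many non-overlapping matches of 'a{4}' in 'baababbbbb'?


Pattern 'a{4}' matches exactly 4 consecutive a's (greedy, non-overlapping).
String: 'baababbbbb'
Scanning for runs of a's:
  Run at pos 1: 'aa' (length 2) -> 0 match(es)
  Run at pos 4: 'a' (length 1) -> 0 match(es)
Matches found: []
Total: 0

0


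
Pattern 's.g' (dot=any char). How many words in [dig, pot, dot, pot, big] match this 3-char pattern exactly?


Pattern 's.g' means: starts with 's', any single char, ends with 'g'.
Checking each word (must be exactly 3 chars):
  'dig' (len=3): no
  'pot' (len=3): no
  'dot' (len=3): no
  'pot' (len=3): no
  'big' (len=3): no
Matching words: []
Total: 0

0


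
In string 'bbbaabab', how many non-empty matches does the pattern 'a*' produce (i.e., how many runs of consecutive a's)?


Pattern 'a*' matches zero or more a's. We want non-empty runs of consecutive a's.
String: 'bbbaabab'
Walking through the string to find runs of a's:
  Run 1: positions 3-4 -> 'aa'
  Run 2: positions 6-6 -> 'a'
Non-empty runs found: ['aa', 'a']
Count: 2

2


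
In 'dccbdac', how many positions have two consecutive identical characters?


Looking for consecutive identical characters in 'dccbdac':
  pos 0-1: 'd' vs 'c' -> different
  pos 1-2: 'c' vs 'c' -> MATCH ('cc')
  pos 2-3: 'c' vs 'b' -> different
  pos 3-4: 'b' vs 'd' -> different
  pos 4-5: 'd' vs 'a' -> different
  pos 5-6: 'a' vs 'c' -> different
Consecutive identical pairs: ['cc']
Count: 1

1


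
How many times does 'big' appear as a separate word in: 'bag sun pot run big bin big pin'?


Scanning each word for exact match 'big':
  Word 1: 'bag' -> no
  Word 2: 'sun' -> no
  Word 3: 'pot' -> no
  Word 4: 'run' -> no
  Word 5: 'big' -> MATCH
  Word 6: 'bin' -> no
  Word 7: 'big' -> MATCH
  Word 8: 'pin' -> no
Total matches: 2

2


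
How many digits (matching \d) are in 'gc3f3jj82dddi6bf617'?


\d matches any digit 0-9.
Scanning 'gc3f3jj82dddi6bf617':
  pos 2: '3' -> DIGIT
  pos 4: '3' -> DIGIT
  pos 7: '8' -> DIGIT
  pos 8: '2' -> DIGIT
  pos 13: '6' -> DIGIT
  pos 16: '6' -> DIGIT
  pos 17: '1' -> DIGIT
  pos 18: '7' -> DIGIT
Digits found: ['3', '3', '8', '2', '6', '6', '1', '7']
Total: 8

8


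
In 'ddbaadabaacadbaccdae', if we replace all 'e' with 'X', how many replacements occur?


re.sub('e', 'X', text) replaces every occurrence of 'e' with 'X'.
Text: 'ddbaadabaacadbaccdae'
Scanning for 'e':
  pos 19: 'e' -> replacement #1
Total replacements: 1

1


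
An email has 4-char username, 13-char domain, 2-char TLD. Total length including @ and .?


An email address has format: username@domain.tld
Username length: 4
'@' character: 1
Domain length: 13
'.' character: 1
TLD length: 2
Total = 4 + 1 + 13 + 1 + 2 = 21

21


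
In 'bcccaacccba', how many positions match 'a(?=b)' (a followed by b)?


Lookahead 'a(?=b)' matches 'a' only when followed by 'b'.
String: 'bcccaacccba'
Checking each position where char is 'a':
  pos 4: 'a' -> no (next='a')
  pos 5: 'a' -> no (next='c')
Matching positions: []
Count: 0

0


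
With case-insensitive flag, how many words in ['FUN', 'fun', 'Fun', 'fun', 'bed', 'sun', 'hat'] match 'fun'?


Case-insensitive matching: compare each word's lowercase form to 'fun'.
  'FUN' -> lower='fun' -> MATCH
  'fun' -> lower='fun' -> MATCH
  'Fun' -> lower='fun' -> MATCH
  'fun' -> lower='fun' -> MATCH
  'bed' -> lower='bed' -> no
  'sun' -> lower='sun' -> no
  'hat' -> lower='hat' -> no
Matches: ['FUN', 'fun', 'Fun', 'fun']
Count: 4

4


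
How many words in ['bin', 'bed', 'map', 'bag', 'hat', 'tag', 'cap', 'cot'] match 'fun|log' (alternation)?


Alternation 'fun|log' matches either 'fun' or 'log'.
Checking each word:
  'bin' -> no
  'bed' -> no
  'map' -> no
  'bag' -> no
  'hat' -> no
  'tag' -> no
  'cap' -> no
  'cot' -> no
Matches: []
Count: 0

0


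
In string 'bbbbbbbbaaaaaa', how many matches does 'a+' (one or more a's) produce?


Pattern 'a+' matches one or more consecutive a's.
String: 'bbbbbbbbaaaaaa'
Scanning for runs of a:
  Match 1: 'aaaaaa' (length 6)
Total matches: 1

1


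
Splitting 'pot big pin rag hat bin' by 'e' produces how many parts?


Splitting by 'e' breaks the string at each occurrence of the separator.
Text: 'pot big pin rag hat bin'
Parts after split:
  Part 1: 'pot big pin rag hat bin'
Total parts: 1

1


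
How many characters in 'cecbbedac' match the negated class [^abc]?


Negated class [^abc] matches any char NOT in {a, b, c}
Scanning 'cecbbedac':
  pos 0: 'c' -> no (excluded)
  pos 1: 'e' -> MATCH
  pos 2: 'c' -> no (excluded)
  pos 3: 'b' -> no (excluded)
  pos 4: 'b' -> no (excluded)
  pos 5: 'e' -> MATCH
  pos 6: 'd' -> MATCH
  pos 7: 'a' -> no (excluded)
  pos 8: 'c' -> no (excluded)
Total matches: 3

3


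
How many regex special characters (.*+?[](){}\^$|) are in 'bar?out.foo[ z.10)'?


Regex special characters are: . * + ? [ ] ( ) { } \ ^ $ |
Scanning 'bar?out.foo[ z.10)':
  pos 3: '?' -> SPECIAL
  pos 7: '.' -> SPECIAL
  pos 11: '[' -> SPECIAL
  pos 14: '.' -> SPECIAL
  pos 17: ')' -> SPECIAL
Special chars found: ['?', '.', '[', '.', ')']
Total: 5

5


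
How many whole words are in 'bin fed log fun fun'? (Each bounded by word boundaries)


Word boundaries (\b) mark the start/end of each word.
Text: 'bin fed log fun fun'
Splitting by whitespace:
  Word 1: 'bin'
  Word 2: 'fed'
  Word 3: 'log'
  Word 4: 'fun'
  Word 5: 'fun'
Total whole words: 5

5


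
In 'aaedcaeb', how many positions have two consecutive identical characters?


Looking for consecutive identical characters in 'aaedcaeb':
  pos 0-1: 'a' vs 'a' -> MATCH ('aa')
  pos 1-2: 'a' vs 'e' -> different
  pos 2-3: 'e' vs 'd' -> different
  pos 3-4: 'd' vs 'c' -> different
  pos 4-5: 'c' vs 'a' -> different
  pos 5-6: 'a' vs 'e' -> different
  pos 6-7: 'e' vs 'b' -> different
Consecutive identical pairs: ['aa']
Count: 1

1


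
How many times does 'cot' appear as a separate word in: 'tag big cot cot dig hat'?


Scanning each word for exact match 'cot':
  Word 1: 'tag' -> no
  Word 2: 'big' -> no
  Word 3: 'cot' -> MATCH
  Word 4: 'cot' -> MATCH
  Word 5: 'dig' -> no
  Word 6: 'hat' -> no
Total matches: 2

2


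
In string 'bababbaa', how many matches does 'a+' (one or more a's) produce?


Pattern 'a+' matches one or more consecutive a's.
String: 'bababbaa'
Scanning for runs of a:
  Match 1: 'a' (length 1)
  Match 2: 'a' (length 1)
  Match 3: 'aa' (length 2)
Total matches: 3

3


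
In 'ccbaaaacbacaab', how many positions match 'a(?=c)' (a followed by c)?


Lookahead 'a(?=c)' matches 'a' only when followed by 'c'.
String: 'ccbaaaacbacaab'
Checking each position where char is 'a':
  pos 3: 'a' -> no (next='a')
  pos 4: 'a' -> no (next='a')
  pos 5: 'a' -> no (next='a')
  pos 6: 'a' -> MATCH (next='c')
  pos 9: 'a' -> MATCH (next='c')
  pos 11: 'a' -> no (next='a')
  pos 12: 'a' -> no (next='b')
Matching positions: [6, 9]
Count: 2

2


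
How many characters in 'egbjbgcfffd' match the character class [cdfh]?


Character class [cdfh] matches any of: {c, d, f, h}
Scanning string 'egbjbgcfffd' character by character:
  pos 0: 'e' -> no
  pos 1: 'g' -> no
  pos 2: 'b' -> no
  pos 3: 'j' -> no
  pos 4: 'b' -> no
  pos 5: 'g' -> no
  pos 6: 'c' -> MATCH
  pos 7: 'f' -> MATCH
  pos 8: 'f' -> MATCH
  pos 9: 'f' -> MATCH
  pos 10: 'd' -> MATCH
Total matches: 5

5


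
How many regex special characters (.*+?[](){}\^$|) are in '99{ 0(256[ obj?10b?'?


Regex special characters are: . * + ? [ ] ( ) { } \ ^ $ |
Scanning '99{ 0(256[ obj?10b?':
  pos 2: '{' -> SPECIAL
  pos 5: '(' -> SPECIAL
  pos 9: '[' -> SPECIAL
  pos 14: '?' -> SPECIAL
  pos 18: '?' -> SPECIAL
Special chars found: ['{', '(', '[', '?', '?']
Total: 5

5


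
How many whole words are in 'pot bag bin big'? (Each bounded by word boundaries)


Word boundaries (\b) mark the start/end of each word.
Text: 'pot bag bin big'
Splitting by whitespace:
  Word 1: 'pot'
  Word 2: 'bag'
  Word 3: 'bin'
  Word 4: 'big'
Total whole words: 4

4


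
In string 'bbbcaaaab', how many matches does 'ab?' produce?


Pattern 'ab?' matches 'a' optionally followed by 'b'.
String: 'bbbcaaaab'
Scanning left to right for 'a' then checking next char:
  Match 1: 'a' (a not followed by b)
  Match 2: 'a' (a not followed by b)
  Match 3: 'a' (a not followed by b)
  Match 4: 'ab' (a followed by b)
Total matches: 4

4


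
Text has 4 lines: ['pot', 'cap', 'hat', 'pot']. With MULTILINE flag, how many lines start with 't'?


With MULTILINE flag, ^ matches the start of each line.
Lines: ['pot', 'cap', 'hat', 'pot']
Checking which lines start with 't':
  Line 1: 'pot' -> no
  Line 2: 'cap' -> no
  Line 3: 'hat' -> no
  Line 4: 'pot' -> no
Matching lines: []
Count: 0

0


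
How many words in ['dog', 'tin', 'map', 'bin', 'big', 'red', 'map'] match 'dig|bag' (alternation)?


Alternation 'dig|bag' matches either 'dig' or 'bag'.
Checking each word:
  'dog' -> no
  'tin' -> no
  'map' -> no
  'bin' -> no
  'big' -> no
  'red' -> no
  'map' -> no
Matches: []
Count: 0

0


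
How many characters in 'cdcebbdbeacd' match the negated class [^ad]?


Negated class [^ad] matches any char NOT in {a, d}
Scanning 'cdcebbdbeacd':
  pos 0: 'c' -> MATCH
  pos 1: 'd' -> no (excluded)
  pos 2: 'c' -> MATCH
  pos 3: 'e' -> MATCH
  pos 4: 'b' -> MATCH
  pos 5: 'b' -> MATCH
  pos 6: 'd' -> no (excluded)
  pos 7: 'b' -> MATCH
  pos 8: 'e' -> MATCH
  pos 9: 'a' -> no (excluded)
  pos 10: 'c' -> MATCH
  pos 11: 'd' -> no (excluded)
Total matches: 8

8


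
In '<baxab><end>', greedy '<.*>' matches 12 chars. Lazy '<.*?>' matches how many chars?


Greedy '<.*>' tries to match as MUCH as possible.
Lazy '<.*?>' tries to match as LITTLE as possible.

String: '<baxab><end>'
Greedy '<.*>' starts at first '<' and extends to the LAST '>': '<baxab><end>' (12 chars)
Lazy '<.*?>' starts at first '<' and stops at the FIRST '>': '<baxab>' (7 chars)

7


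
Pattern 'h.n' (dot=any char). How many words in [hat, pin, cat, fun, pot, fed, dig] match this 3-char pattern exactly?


Pattern 'h.n' means: starts with 'h', any single char, ends with 'n'.
Checking each word (must be exactly 3 chars):
  'hat' (len=3): no
  'pin' (len=3): no
  'cat' (len=3): no
  'fun' (len=3): no
  'pot' (len=3): no
  'fed' (len=3): no
  'dig' (len=3): no
Matching words: []
Total: 0

0


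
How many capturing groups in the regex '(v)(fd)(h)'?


To count capturing groups, count each '(' that starts a group.
Pattern: '(v)(fd)(h)'
Walking through the pattern:
  Position 0: '(' -> group #1
  Position 3: '(' -> group #2
  Position 7: '(' -> group #3
Total capturing groups: 3

3


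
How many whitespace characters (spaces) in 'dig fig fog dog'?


\s matches whitespace characters (spaces, tabs, etc.).
Text: 'dig fig fog dog'
This text has 4 words separated by spaces.
Number of spaces = number of words - 1 = 4 - 1 = 3

3


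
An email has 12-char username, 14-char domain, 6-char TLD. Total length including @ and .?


An email address has format: username@domain.tld
Username length: 12
'@' character: 1
Domain length: 14
'.' character: 1
TLD length: 6
Total = 12 + 1 + 14 + 1 + 6 = 34

34


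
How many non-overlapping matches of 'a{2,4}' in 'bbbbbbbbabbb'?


Pattern 'a{2,4}' matches between 2 and 4 consecutive a's (greedy).
String: 'bbbbbbbbabbb'
Finding runs of a's and applying greedy matching:
  Run at pos 8: 'a' (length 1)
Matches: []
Count: 0

0


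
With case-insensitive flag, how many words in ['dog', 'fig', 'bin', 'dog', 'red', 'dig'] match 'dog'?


Case-insensitive matching: compare each word's lowercase form to 'dog'.
  'dog' -> lower='dog' -> MATCH
  'fig' -> lower='fig' -> no
  'bin' -> lower='bin' -> no
  'dog' -> lower='dog' -> MATCH
  'red' -> lower='red' -> no
  'dig' -> lower='dig' -> no
Matches: ['dog', 'dog']
Count: 2

2


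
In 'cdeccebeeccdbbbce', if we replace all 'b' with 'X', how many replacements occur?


re.sub('b', 'X', text) replaces every occurrence of 'b' with 'X'.
Text: 'cdeccebeeccdbbbce'
Scanning for 'b':
  pos 6: 'b' -> replacement #1
  pos 12: 'b' -> replacement #2
  pos 13: 'b' -> replacement #3
  pos 14: 'b' -> replacement #4
Total replacements: 4

4


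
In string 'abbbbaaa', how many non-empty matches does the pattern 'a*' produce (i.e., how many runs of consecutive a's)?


Pattern 'a*' matches zero or more a's. We want non-empty runs of consecutive a's.
String: 'abbbbaaa'
Walking through the string to find runs of a's:
  Run 1: positions 0-0 -> 'a'
  Run 2: positions 5-7 -> 'aaa'
Non-empty runs found: ['a', 'aaa']
Count: 2

2


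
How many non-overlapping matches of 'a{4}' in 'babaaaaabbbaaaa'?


Pattern 'a{4}' matches exactly 4 consecutive a's (greedy, non-overlapping).
String: 'babaaaaabbbaaaa'
Scanning for runs of a's:
  Run at pos 1: 'a' (length 1) -> 0 match(es)
  Run at pos 3: 'aaaaa' (length 5) -> 1 match(es)
  Run at pos 11: 'aaaa' (length 4) -> 1 match(es)
Matches found: ['aaaa', 'aaaa']
Total: 2

2


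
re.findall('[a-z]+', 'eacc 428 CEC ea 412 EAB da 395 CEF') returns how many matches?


Pattern '[a-z]+' finds one or more lowercase letters.
Text: 'eacc 428 CEC ea 412 EAB da 395 CEF'
Scanning for matches:
  Match 1: 'eacc'
  Match 2: 'ea'
  Match 3: 'da'
Total matches: 3

3


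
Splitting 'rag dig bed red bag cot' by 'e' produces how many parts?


Splitting by 'e' breaks the string at each occurrence of the separator.
Text: 'rag dig bed red bag cot'
Parts after split:
  Part 1: 'rag dig b'
  Part 2: 'd r'
  Part 3: 'd bag cot'
Total parts: 3

3


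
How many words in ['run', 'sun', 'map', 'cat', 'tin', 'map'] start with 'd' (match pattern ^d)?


Pattern ^d anchors to start of word. Check which words begin with 'd':
  'run' -> no
  'sun' -> no
  'map' -> no
  'cat' -> no
  'tin' -> no
  'map' -> no
Matching words: []
Count: 0

0


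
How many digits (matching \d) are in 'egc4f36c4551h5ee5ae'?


\d matches any digit 0-9.
Scanning 'egc4f36c4551h5ee5ae':
  pos 3: '4' -> DIGIT
  pos 5: '3' -> DIGIT
  pos 6: '6' -> DIGIT
  pos 8: '4' -> DIGIT
  pos 9: '5' -> DIGIT
  pos 10: '5' -> DIGIT
  pos 11: '1' -> DIGIT
  pos 13: '5' -> DIGIT
  pos 16: '5' -> DIGIT
Digits found: ['4', '3', '6', '4', '5', '5', '1', '5', '5']
Total: 9

9


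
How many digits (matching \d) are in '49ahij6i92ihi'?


\d matches any digit 0-9.
Scanning '49ahij6i92ihi':
  pos 0: '4' -> DIGIT
  pos 1: '9' -> DIGIT
  pos 6: '6' -> DIGIT
  pos 8: '9' -> DIGIT
  pos 9: '2' -> DIGIT
Digits found: ['4', '9', '6', '9', '2']
Total: 5

5


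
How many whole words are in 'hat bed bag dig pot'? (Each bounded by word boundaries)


Word boundaries (\b) mark the start/end of each word.
Text: 'hat bed bag dig pot'
Splitting by whitespace:
  Word 1: 'hat'
  Word 2: 'bed'
  Word 3: 'bag'
  Word 4: 'dig'
  Word 5: 'pot'
Total whole words: 5

5


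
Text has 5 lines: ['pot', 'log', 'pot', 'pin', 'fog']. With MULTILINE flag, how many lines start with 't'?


With MULTILINE flag, ^ matches the start of each line.
Lines: ['pot', 'log', 'pot', 'pin', 'fog']
Checking which lines start with 't':
  Line 1: 'pot' -> no
  Line 2: 'log' -> no
  Line 3: 'pot' -> no
  Line 4: 'pin' -> no
  Line 5: 'fog' -> no
Matching lines: []
Count: 0

0


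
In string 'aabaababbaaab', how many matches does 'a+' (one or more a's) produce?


Pattern 'a+' matches one or more consecutive a's.
String: 'aabaababbaaab'
Scanning for runs of a:
  Match 1: 'aa' (length 2)
  Match 2: 'aa' (length 2)
  Match 3: 'a' (length 1)
  Match 4: 'aaa' (length 3)
Total matches: 4

4


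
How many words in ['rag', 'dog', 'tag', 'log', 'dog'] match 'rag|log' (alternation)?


Alternation 'rag|log' matches either 'rag' or 'log'.
Checking each word:
  'rag' -> MATCH
  'dog' -> no
  'tag' -> no
  'log' -> MATCH
  'dog' -> no
Matches: ['rag', 'log']
Count: 2

2


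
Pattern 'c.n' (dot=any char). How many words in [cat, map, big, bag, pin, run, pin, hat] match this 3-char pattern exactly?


Pattern 'c.n' means: starts with 'c', any single char, ends with 'n'.
Checking each word (must be exactly 3 chars):
  'cat' (len=3): no
  'map' (len=3): no
  'big' (len=3): no
  'bag' (len=3): no
  'pin' (len=3): no
  'run' (len=3): no
  'pin' (len=3): no
  'hat' (len=3): no
Matching words: []
Total: 0

0


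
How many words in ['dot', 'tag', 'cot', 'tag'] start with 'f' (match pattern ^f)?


Pattern ^f anchors to start of word. Check which words begin with 'f':
  'dot' -> no
  'tag' -> no
  'cot' -> no
  'tag' -> no
Matching words: []
Count: 0

0


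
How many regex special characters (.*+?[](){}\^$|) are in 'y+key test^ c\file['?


Regex special characters are: . * + ? [ ] ( ) { } \ ^ $ |
Scanning 'y+key test^ c\file[':
  pos 1: '+' -> SPECIAL
  pos 10: '^' -> SPECIAL
  pos 13: '\' -> SPECIAL
  pos 18: '[' -> SPECIAL
Special chars found: ['+', '^', '\\', '[']
Total: 4

4


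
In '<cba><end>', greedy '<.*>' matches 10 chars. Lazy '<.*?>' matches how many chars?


Greedy '<.*>' tries to match as MUCH as possible.
Lazy '<.*?>' tries to match as LITTLE as possible.

String: '<cba><end>'
Greedy '<.*>' starts at first '<' and extends to the LAST '>': '<cba><end>' (10 chars)
Lazy '<.*?>' starts at first '<' and stops at the FIRST '>': '<cba>' (5 chars)

5


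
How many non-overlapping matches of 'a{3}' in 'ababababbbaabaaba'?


Pattern 'a{3}' matches exactly 3 consecutive a's (greedy, non-overlapping).
String: 'ababababbbaabaaba'
Scanning for runs of a's:
  Run at pos 0: 'a' (length 1) -> 0 match(es)
  Run at pos 2: 'a' (length 1) -> 0 match(es)
  Run at pos 4: 'a' (length 1) -> 0 match(es)
  Run at pos 6: 'a' (length 1) -> 0 match(es)
  Run at pos 10: 'aa' (length 2) -> 0 match(es)
  Run at pos 13: 'aa' (length 2) -> 0 match(es)
  Run at pos 16: 'a' (length 1) -> 0 match(es)
Matches found: []
Total: 0

0


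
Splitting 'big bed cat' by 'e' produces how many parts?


Splitting by 'e' breaks the string at each occurrence of the separator.
Text: 'big bed cat'
Parts after split:
  Part 1: 'big b'
  Part 2: 'd cat'
Total parts: 2

2


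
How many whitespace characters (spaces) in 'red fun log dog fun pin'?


\s matches whitespace characters (spaces, tabs, etc.).
Text: 'red fun log dog fun pin'
This text has 6 words separated by spaces.
Number of spaces = number of words - 1 = 6 - 1 = 5

5


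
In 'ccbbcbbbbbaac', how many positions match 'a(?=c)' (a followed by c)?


Lookahead 'a(?=c)' matches 'a' only when followed by 'c'.
String: 'ccbbcbbbbbaac'
Checking each position where char is 'a':
  pos 10: 'a' -> no (next='a')
  pos 11: 'a' -> MATCH (next='c')
Matching positions: [11]
Count: 1

1


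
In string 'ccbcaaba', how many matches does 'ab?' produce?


Pattern 'ab?' matches 'a' optionally followed by 'b'.
String: 'ccbcaaba'
Scanning left to right for 'a' then checking next char:
  Match 1: 'a' (a not followed by b)
  Match 2: 'ab' (a followed by b)
  Match 3: 'a' (a not followed by b)
Total matches: 3

3


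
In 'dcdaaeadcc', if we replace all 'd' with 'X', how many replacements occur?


re.sub('d', 'X', text) replaces every occurrence of 'd' with 'X'.
Text: 'dcdaaeadcc'
Scanning for 'd':
  pos 0: 'd' -> replacement #1
  pos 2: 'd' -> replacement #2
  pos 7: 'd' -> replacement #3
Total replacements: 3

3


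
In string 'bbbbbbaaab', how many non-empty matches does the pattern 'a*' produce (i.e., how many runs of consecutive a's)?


Pattern 'a*' matches zero or more a's. We want non-empty runs of consecutive a's.
String: 'bbbbbbaaab'
Walking through the string to find runs of a's:
  Run 1: positions 6-8 -> 'aaa'
Non-empty runs found: ['aaa']
Count: 1

1


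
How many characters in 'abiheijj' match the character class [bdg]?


Character class [bdg] matches any of: {b, d, g}
Scanning string 'abiheijj' character by character:
  pos 0: 'a' -> no
  pos 1: 'b' -> MATCH
  pos 2: 'i' -> no
  pos 3: 'h' -> no
  pos 4: 'e' -> no
  pos 5: 'i' -> no
  pos 6: 'j' -> no
  pos 7: 'j' -> no
Total matches: 1

1


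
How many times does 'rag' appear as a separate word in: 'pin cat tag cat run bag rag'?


Scanning each word for exact match 'rag':
  Word 1: 'pin' -> no
  Word 2: 'cat' -> no
  Word 3: 'tag' -> no
  Word 4: 'cat' -> no
  Word 5: 'run' -> no
  Word 6: 'bag' -> no
  Word 7: 'rag' -> MATCH
Total matches: 1

1


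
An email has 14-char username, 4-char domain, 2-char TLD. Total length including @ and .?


An email address has format: username@domain.tld
Username length: 14
'@' character: 1
Domain length: 4
'.' character: 1
TLD length: 2
Total = 14 + 1 + 4 + 1 + 2 = 22

22


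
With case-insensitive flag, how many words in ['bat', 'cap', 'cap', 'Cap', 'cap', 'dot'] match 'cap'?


Case-insensitive matching: compare each word's lowercase form to 'cap'.
  'bat' -> lower='bat' -> no
  'cap' -> lower='cap' -> MATCH
  'cap' -> lower='cap' -> MATCH
  'Cap' -> lower='cap' -> MATCH
  'cap' -> lower='cap' -> MATCH
  'dot' -> lower='dot' -> no
Matches: ['cap', 'cap', 'Cap', 'cap']
Count: 4

4


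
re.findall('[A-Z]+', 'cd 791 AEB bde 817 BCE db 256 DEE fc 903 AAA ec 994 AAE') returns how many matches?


Pattern '[A-Z]+' finds one or more uppercase letters.
Text: 'cd 791 AEB bde 817 BCE db 256 DEE fc 903 AAA ec 994 AAE'
Scanning for matches:
  Match 1: 'AEB'
  Match 2: 'BCE'
  Match 3: 'DEE'
  Match 4: 'AAA'
  Match 5: 'AAE'
Total matches: 5

5


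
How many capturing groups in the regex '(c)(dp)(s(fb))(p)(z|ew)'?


To count capturing groups, count each '(' that starts a group.
Pattern: '(c)(dp)(s(fb))(p)(z|ew)'
Walking through the pattern:
  Position 0: '(' -> group #1
  Position 3: '(' -> group #2
  Position 7: '(' -> group #3
  Position 9: '(' -> group #4
  Position 14: '(' -> group #5
  Position 17: '(' -> group #6
Total capturing groups: 6

6


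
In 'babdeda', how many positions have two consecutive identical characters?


Looking for consecutive identical characters in 'babdeda':
  pos 0-1: 'b' vs 'a' -> different
  pos 1-2: 'a' vs 'b' -> different
  pos 2-3: 'b' vs 'd' -> different
  pos 3-4: 'd' vs 'e' -> different
  pos 4-5: 'e' vs 'd' -> different
  pos 5-6: 'd' vs 'a' -> different
Consecutive identical pairs: []
Count: 0

0


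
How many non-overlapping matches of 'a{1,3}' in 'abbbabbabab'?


Pattern 'a{1,3}' matches between 1 and 3 consecutive a's (greedy).
String: 'abbbabbabab'
Finding runs of a's and applying greedy matching:
  Run at pos 0: 'a' (length 1)
  Run at pos 4: 'a' (length 1)
  Run at pos 7: 'a' (length 1)
  Run at pos 9: 'a' (length 1)
Matches: ['a', 'a', 'a', 'a']
Count: 4

4


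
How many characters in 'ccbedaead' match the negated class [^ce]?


Negated class [^ce] matches any char NOT in {c, e}
Scanning 'ccbedaead':
  pos 0: 'c' -> no (excluded)
  pos 1: 'c' -> no (excluded)
  pos 2: 'b' -> MATCH
  pos 3: 'e' -> no (excluded)
  pos 4: 'd' -> MATCH
  pos 5: 'a' -> MATCH
  pos 6: 'e' -> no (excluded)
  pos 7: 'a' -> MATCH
  pos 8: 'd' -> MATCH
Total matches: 5

5


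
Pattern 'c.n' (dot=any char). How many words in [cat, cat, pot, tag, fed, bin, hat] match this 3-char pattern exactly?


Pattern 'c.n' means: starts with 'c', any single char, ends with 'n'.
Checking each word (must be exactly 3 chars):
  'cat' (len=3): no
  'cat' (len=3): no
  'pot' (len=3): no
  'tag' (len=3): no
  'fed' (len=3): no
  'bin' (len=3): no
  'hat' (len=3): no
Matching words: []
Total: 0

0


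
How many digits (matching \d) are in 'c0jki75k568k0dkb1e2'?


\d matches any digit 0-9.
Scanning 'c0jki75k568k0dkb1e2':
  pos 1: '0' -> DIGIT
  pos 5: '7' -> DIGIT
  pos 6: '5' -> DIGIT
  pos 8: '5' -> DIGIT
  pos 9: '6' -> DIGIT
  pos 10: '8' -> DIGIT
  pos 12: '0' -> DIGIT
  pos 16: '1' -> DIGIT
  pos 18: '2' -> DIGIT
Digits found: ['0', '7', '5', '5', '6', '8', '0', '1', '2']
Total: 9

9


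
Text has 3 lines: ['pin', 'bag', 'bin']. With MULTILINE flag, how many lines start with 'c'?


With MULTILINE flag, ^ matches the start of each line.
Lines: ['pin', 'bag', 'bin']
Checking which lines start with 'c':
  Line 1: 'pin' -> no
  Line 2: 'bag' -> no
  Line 3: 'bin' -> no
Matching lines: []
Count: 0

0


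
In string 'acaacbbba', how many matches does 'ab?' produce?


Pattern 'ab?' matches 'a' optionally followed by 'b'.
String: 'acaacbbba'
Scanning left to right for 'a' then checking next char:
  Match 1: 'a' (a not followed by b)
  Match 2: 'a' (a not followed by b)
  Match 3: 'a' (a not followed by b)
  Match 4: 'a' (a not followed by b)
Total matches: 4

4


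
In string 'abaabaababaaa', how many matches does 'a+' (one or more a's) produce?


Pattern 'a+' matches one or more consecutive a's.
String: 'abaabaababaaa'
Scanning for runs of a:
  Match 1: 'a' (length 1)
  Match 2: 'aa' (length 2)
  Match 3: 'aa' (length 2)
  Match 4: 'a' (length 1)
  Match 5: 'aaa' (length 3)
Total matches: 5

5


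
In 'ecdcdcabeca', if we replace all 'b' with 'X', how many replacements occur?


re.sub('b', 'X', text) replaces every occurrence of 'b' with 'X'.
Text: 'ecdcdcabeca'
Scanning for 'b':
  pos 7: 'b' -> replacement #1
Total replacements: 1

1


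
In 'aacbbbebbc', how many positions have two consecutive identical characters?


Looking for consecutive identical characters in 'aacbbbebbc':
  pos 0-1: 'a' vs 'a' -> MATCH ('aa')
  pos 1-2: 'a' vs 'c' -> different
  pos 2-3: 'c' vs 'b' -> different
  pos 3-4: 'b' vs 'b' -> MATCH ('bb')
  pos 4-5: 'b' vs 'b' -> MATCH ('bb')
  pos 5-6: 'b' vs 'e' -> different
  pos 6-7: 'e' vs 'b' -> different
  pos 7-8: 'b' vs 'b' -> MATCH ('bb')
  pos 8-9: 'b' vs 'c' -> different
Consecutive identical pairs: ['aa', 'bb', 'bb', 'bb']
Count: 4

4


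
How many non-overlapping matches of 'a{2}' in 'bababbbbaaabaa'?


Pattern 'a{2}' matches exactly 2 consecutive a's (greedy, non-overlapping).
String: 'bababbbbaaabaa'
Scanning for runs of a's:
  Run at pos 1: 'a' (length 1) -> 0 match(es)
  Run at pos 3: 'a' (length 1) -> 0 match(es)
  Run at pos 8: 'aaa' (length 3) -> 1 match(es)
  Run at pos 12: 'aa' (length 2) -> 1 match(es)
Matches found: ['aa', 'aa']
Total: 2

2


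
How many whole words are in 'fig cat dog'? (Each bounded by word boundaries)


Word boundaries (\b) mark the start/end of each word.
Text: 'fig cat dog'
Splitting by whitespace:
  Word 1: 'fig'
  Word 2: 'cat'
  Word 3: 'dog'
Total whole words: 3

3


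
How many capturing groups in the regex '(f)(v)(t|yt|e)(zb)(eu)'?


To count capturing groups, count each '(' that starts a group.
Pattern: '(f)(v)(t|yt|e)(zb)(eu)'
Walking through the pattern:
  Position 0: '(' -> group #1
  Position 3: '(' -> group #2
  Position 6: '(' -> group #3
  Position 14: '(' -> group #4
  Position 18: '(' -> group #5
Total capturing groups: 5

5


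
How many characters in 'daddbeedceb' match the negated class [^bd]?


Negated class [^bd] matches any char NOT in {b, d}
Scanning 'daddbeedceb':
  pos 0: 'd' -> no (excluded)
  pos 1: 'a' -> MATCH
  pos 2: 'd' -> no (excluded)
  pos 3: 'd' -> no (excluded)
  pos 4: 'b' -> no (excluded)
  pos 5: 'e' -> MATCH
  pos 6: 'e' -> MATCH
  pos 7: 'd' -> no (excluded)
  pos 8: 'c' -> MATCH
  pos 9: 'e' -> MATCH
  pos 10: 'b' -> no (excluded)
Total matches: 5

5


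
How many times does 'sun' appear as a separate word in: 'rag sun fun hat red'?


Scanning each word for exact match 'sun':
  Word 1: 'rag' -> no
  Word 2: 'sun' -> MATCH
  Word 3: 'fun' -> no
  Word 4: 'hat' -> no
  Word 5: 'red' -> no
Total matches: 1

1


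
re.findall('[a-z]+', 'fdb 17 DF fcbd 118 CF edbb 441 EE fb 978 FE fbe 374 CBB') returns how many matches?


Pattern '[a-z]+' finds one or more lowercase letters.
Text: 'fdb 17 DF fcbd 118 CF edbb 441 EE fb 978 FE fbe 374 CBB'
Scanning for matches:
  Match 1: 'fdb'
  Match 2: 'fcbd'
  Match 3: 'edbb'
  Match 4: 'fb'
  Match 5: 'fbe'
Total matches: 5

5


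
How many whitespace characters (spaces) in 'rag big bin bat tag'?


\s matches whitespace characters (spaces, tabs, etc.).
Text: 'rag big bin bat tag'
This text has 5 words separated by spaces.
Number of spaces = number of words - 1 = 5 - 1 = 4

4


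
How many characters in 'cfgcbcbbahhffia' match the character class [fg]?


Character class [fg] matches any of: {f, g}
Scanning string 'cfgcbcbbahhffia' character by character:
  pos 0: 'c' -> no
  pos 1: 'f' -> MATCH
  pos 2: 'g' -> MATCH
  pos 3: 'c' -> no
  pos 4: 'b' -> no
  pos 5: 'c' -> no
  pos 6: 'b' -> no
  pos 7: 'b' -> no
  pos 8: 'a' -> no
  pos 9: 'h' -> no
  pos 10: 'h' -> no
  pos 11: 'f' -> MATCH
  pos 12: 'f' -> MATCH
  pos 13: 'i' -> no
  pos 14: 'a' -> no
Total matches: 4

4


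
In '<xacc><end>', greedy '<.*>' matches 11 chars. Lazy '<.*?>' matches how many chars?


Greedy '<.*>' tries to match as MUCH as possible.
Lazy '<.*?>' tries to match as LITTLE as possible.

String: '<xacc><end>'
Greedy '<.*>' starts at first '<' and extends to the LAST '>': '<xacc><end>' (11 chars)
Lazy '<.*?>' starts at first '<' and stops at the FIRST '>': '<xacc>' (6 chars)

6


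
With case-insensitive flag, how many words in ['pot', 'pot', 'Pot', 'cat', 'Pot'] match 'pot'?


Case-insensitive matching: compare each word's lowercase form to 'pot'.
  'pot' -> lower='pot' -> MATCH
  'pot' -> lower='pot' -> MATCH
  'Pot' -> lower='pot' -> MATCH
  'cat' -> lower='cat' -> no
  'Pot' -> lower='pot' -> MATCH
Matches: ['pot', 'pot', 'Pot', 'Pot']
Count: 4

4


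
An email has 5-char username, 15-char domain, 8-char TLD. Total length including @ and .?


An email address has format: username@domain.tld
Username length: 5
'@' character: 1
Domain length: 15
'.' character: 1
TLD length: 8
Total = 5 + 1 + 15 + 1 + 8 = 30

30


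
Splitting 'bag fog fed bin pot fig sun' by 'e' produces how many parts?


Splitting by 'e' breaks the string at each occurrence of the separator.
Text: 'bag fog fed bin pot fig sun'
Parts after split:
  Part 1: 'bag fog f'
  Part 2: 'd bin pot fig sun'
Total parts: 2

2


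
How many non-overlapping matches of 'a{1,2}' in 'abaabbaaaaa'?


Pattern 'a{1,2}' matches between 1 and 2 consecutive a's (greedy).
String: 'abaabbaaaaa'
Finding runs of a's and applying greedy matching:
  Run at pos 0: 'a' (length 1)
  Run at pos 2: 'aa' (length 2)
  Run at pos 6: 'aaaaa' (length 5)
Matches: ['a', 'aa', 'aa', 'aa', 'a']
Count: 5

5


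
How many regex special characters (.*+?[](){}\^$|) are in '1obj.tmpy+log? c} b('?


Regex special characters are: . * + ? [ ] ( ) { } \ ^ $ |
Scanning '1obj.tmpy+log? c} b(':
  pos 4: '.' -> SPECIAL
  pos 9: '+' -> SPECIAL
  pos 13: '?' -> SPECIAL
  pos 16: '}' -> SPECIAL
  pos 19: '(' -> SPECIAL
Special chars found: ['.', '+', '?', '}', '(']
Total: 5

5


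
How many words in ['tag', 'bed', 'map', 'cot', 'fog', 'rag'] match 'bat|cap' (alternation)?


Alternation 'bat|cap' matches either 'bat' or 'cap'.
Checking each word:
  'tag' -> no
  'bed' -> no
  'map' -> no
  'cot' -> no
  'fog' -> no
  'rag' -> no
Matches: []
Count: 0

0


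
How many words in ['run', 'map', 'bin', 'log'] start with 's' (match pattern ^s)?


Pattern ^s anchors to start of word. Check which words begin with 's':
  'run' -> no
  'map' -> no
  'bin' -> no
  'log' -> no
Matching words: []
Count: 0

0


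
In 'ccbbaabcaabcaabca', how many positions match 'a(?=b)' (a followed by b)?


Lookahead 'a(?=b)' matches 'a' only when followed by 'b'.
String: 'ccbbaabcaabcaabca'
Checking each position where char is 'a':
  pos 4: 'a' -> no (next='a')
  pos 5: 'a' -> MATCH (next='b')
  pos 8: 'a' -> no (next='a')
  pos 9: 'a' -> MATCH (next='b')
  pos 12: 'a' -> no (next='a')
  pos 13: 'a' -> MATCH (next='b')
Matching positions: [5, 9, 13]
Count: 3

3
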